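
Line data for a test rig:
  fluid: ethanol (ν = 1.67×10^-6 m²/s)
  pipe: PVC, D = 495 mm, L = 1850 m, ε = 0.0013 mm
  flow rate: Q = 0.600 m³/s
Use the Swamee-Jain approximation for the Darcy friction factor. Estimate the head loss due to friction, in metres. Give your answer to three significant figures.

V = 4Q/(πD²) = 4·0.600/(π·0.495²) = 3.118 m/s
Re = VD/ν = 3.118·0.495/1.67×10^-6 = 9.24×10^5 → turbulent
ε/D = 0.0013/495 = 2.63×10^-6
Swamee-Jain: f = 0.01183
h_f = f(L/D)V²/(2g) = 0.01183·(1850/0.495)·3.118²/(2·9.81) = 21.90 m

h_f ≈ 21.9 m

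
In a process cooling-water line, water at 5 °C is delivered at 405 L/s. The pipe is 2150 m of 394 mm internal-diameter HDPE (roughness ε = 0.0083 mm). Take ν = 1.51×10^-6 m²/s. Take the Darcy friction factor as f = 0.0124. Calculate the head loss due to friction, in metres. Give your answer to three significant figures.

V = 4Q/(πD²) = 4·0.405/(π·0.394²) = 3.322 m/s
h_f = f(L/D)V²/(2g) = 0.01240·(2150/0.394)·3.322²/(2·9.81) = 38.05 m

h_f ≈ 38.1 m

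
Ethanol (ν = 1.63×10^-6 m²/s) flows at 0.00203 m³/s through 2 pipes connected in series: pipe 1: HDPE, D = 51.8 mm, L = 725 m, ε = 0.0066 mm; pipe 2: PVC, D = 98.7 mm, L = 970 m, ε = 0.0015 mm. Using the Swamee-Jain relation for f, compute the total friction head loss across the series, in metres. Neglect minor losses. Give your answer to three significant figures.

H ≈ 16.6 m

Pipe 1: V = 0.9633 m/s, Re = 3.06×10^4, ε/D = 1.27×10^-4, f = 0.02366, h_1 = f(L/D)V²/2g = 15.66 m
Pipe 2: V = 0.2653 m/s, Re = 1.61×10^4, ε/D = 1.52×10^-5, f = 0.02733, h_2 = f(L/D)V²/2g = 0.9637 m
Series → Q common, losses add: H = Σh = 16.62 m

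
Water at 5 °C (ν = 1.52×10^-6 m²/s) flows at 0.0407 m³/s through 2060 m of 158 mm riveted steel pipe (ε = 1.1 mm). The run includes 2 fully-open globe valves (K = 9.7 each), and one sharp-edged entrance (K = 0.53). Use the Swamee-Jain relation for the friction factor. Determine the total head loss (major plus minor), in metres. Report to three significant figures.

V = 4Q/(πD²) = 2.076 m/s; V²/2g = 0.2196 m
Re = 2.16×10^5, ε/D = 0.00696 → f = 0.03417 (Swamee-Jain)
Major: h_f = f(L/D)·V²/2g = 0.03417·13038·0.2196 = 97.84 m
Minor: ΣK = 19.9; h_m = ΣK·V²/2g = 4.377 m
Total H_L = 97.84 + 4.377 = 102.2 m

H_L ≈ 102 m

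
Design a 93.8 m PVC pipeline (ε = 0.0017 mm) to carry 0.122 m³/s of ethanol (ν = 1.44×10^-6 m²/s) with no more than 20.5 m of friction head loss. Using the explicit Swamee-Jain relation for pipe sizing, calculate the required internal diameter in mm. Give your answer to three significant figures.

D ≈ 149 mm

Swamee-Jain (Type III): D = 0.66·[ε^1.25·(LQ²/(gh_f))^4.75 + ν·Q^9.4·(L/(gh_f))^5.2]^0.04
LQ²/(gh_f) = 0.006942; L/(gh_f) = 0.4664
Term 1 = ε^1.25·(…)^4.75 = 3.43×10^-18; Term 2 = ν·Q^9.4·(…)^5.2 = 7.04×10^-17
D = 0.66·(3.43×10^-18 + 7.04×10^-17)^0.04 = 0.1494 m = 149 mm
Check: V = 6.96 m/s, Re = 7.22×10^5, f = 0.01250, h_f = 19.4 m ≈ 20.5 m ✓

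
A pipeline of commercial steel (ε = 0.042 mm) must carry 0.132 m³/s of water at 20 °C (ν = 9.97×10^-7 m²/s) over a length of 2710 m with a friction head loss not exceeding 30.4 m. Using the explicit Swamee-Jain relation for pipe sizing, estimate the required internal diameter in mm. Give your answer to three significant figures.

Swamee-Jain (Type III): D = 0.66·[ε^1.25·(LQ²/(gh_f))^4.75 + ν·Q^9.4·(L/(gh_f))^5.2]^0.04
LQ²/(gh_f) = 0.1583; L/(gh_f) = 9.087
Term 1 = ε^1.25·(…)^4.75 = 5.33×10^-10; Term 2 = ν·Q^9.4·(…)^5.2 = 5.20×10^-10
D = 0.66·(5.33×10^-10 + 5.20×10^-10)^0.04 = 0.2887 m = 289 mm
Check: V = 2.02 m/s, Re = 5.84×10^5, f = 0.01475, h_f = 28.7 m ≈ 30.4 m ✓

D ≈ 289 mm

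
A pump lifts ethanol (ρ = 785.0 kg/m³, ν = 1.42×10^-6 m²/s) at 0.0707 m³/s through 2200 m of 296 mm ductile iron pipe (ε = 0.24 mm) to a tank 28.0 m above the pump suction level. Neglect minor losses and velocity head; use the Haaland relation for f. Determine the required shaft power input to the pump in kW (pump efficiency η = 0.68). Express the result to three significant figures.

V = 4Q/(πD²) = 1.027 m/s; Re = 2.14×10^5; ε/D = 8.11×10^-4; f = 0.02004
h_f = f(L/D)V²/2g = 8.013 m
Total head H = z + h_f = 28.0 + 8.013 = 36.01 m
P_hyd = ρgQH = 785.0·9.81·0.0707·36.01 = 19.61 kW
P_shaft = P_hyd/η = 19.61/0.68 = 28.83 kW

P_shaft ≈ 28.8 kW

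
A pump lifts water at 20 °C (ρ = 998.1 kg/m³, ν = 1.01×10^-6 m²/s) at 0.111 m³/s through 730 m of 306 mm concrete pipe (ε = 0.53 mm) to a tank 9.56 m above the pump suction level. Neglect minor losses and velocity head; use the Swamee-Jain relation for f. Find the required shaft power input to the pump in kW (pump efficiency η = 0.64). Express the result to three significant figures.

P_shaft ≈ 27.1 kW

V = 4Q/(πD²) = 1.509 m/s; Re = 4.57×10^5; ε/D = 0.00173; f = 0.02311
h_f = f(L/D)V²/2g = 6.403 m
Total head H = z + h_f = 9.56 + 6.403 = 15.96 m
P_hyd = ρgQH = 998.1·9.81·0.111·15.96 = 17.35 kW
P_shaft = P_hyd/η = 17.35/0.64 = 27.11 kW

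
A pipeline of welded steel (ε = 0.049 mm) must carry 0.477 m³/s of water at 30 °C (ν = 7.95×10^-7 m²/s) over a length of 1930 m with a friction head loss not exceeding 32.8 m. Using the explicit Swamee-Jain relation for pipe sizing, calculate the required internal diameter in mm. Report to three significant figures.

Swamee-Jain (Type III): D = 0.66·[ε^1.25·(LQ²/(gh_f))^4.75 + ν·Q^9.4·(L/(gh_f))^5.2]^0.04
LQ²/(gh_f) = 1.365; L/(gh_f) = 5.998
Term 1 = ε^1.25·(…)^4.75 = 1.80×10^-5; Term 2 = ν·Q^9.4·(…)^5.2 = 8.40×10^-6
D = 0.66·(1.80×10^-5 + 8.40×10^-6)^0.04 = 0.4329 m = 433 mm
Check: V = 3.24 m/s, Re = 1.76×10^6, f = 0.01319, h_f = 31.5 m ≈ 32.8 m ✓

D ≈ 433 mm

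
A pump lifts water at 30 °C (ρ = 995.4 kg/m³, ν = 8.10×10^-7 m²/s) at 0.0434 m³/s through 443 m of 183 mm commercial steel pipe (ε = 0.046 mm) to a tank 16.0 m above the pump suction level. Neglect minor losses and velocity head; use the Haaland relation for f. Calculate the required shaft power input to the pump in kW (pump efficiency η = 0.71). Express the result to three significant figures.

V = 4Q/(πD²) = 1.650 m/s; Re = 3.73×10^5; ε/D = 2.51×10^-4; f = 0.01612
h_f = f(L/D)V²/2g = 5.416 m
Total head H = z + h_f = 16.0 + 5.416 = 21.42 m
P_hyd = ρgQH = 995.4·9.81·0.0434·21.42 = 9.076 kW
P_shaft = P_hyd/η = 9.076/0.71 = 12.78 kW

P_shaft ≈ 12.8 kW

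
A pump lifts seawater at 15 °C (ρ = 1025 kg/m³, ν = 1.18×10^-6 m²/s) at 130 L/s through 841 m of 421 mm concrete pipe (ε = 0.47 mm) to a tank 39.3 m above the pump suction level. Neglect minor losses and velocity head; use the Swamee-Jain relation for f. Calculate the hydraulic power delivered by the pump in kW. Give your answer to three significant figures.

V = 4Q/(πD²) = 0.9339 m/s; Re = 3.33×10^5; ε/D = 0.00112; f = 0.02113
h_f = f(L/D)V²/2g = 1.876 m
Total head H = z + h_f = 39.3 + 1.876 = 41.18 m
P_hyd = ρgQH = 1025·9.81·0.130·41.18 = 53.82 kW

P_hyd ≈ 53.8 kW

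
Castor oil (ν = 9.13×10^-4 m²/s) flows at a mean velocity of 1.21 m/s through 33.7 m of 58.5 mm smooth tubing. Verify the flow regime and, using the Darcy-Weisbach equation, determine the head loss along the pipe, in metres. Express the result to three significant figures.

h_f ≈ 35.5 m

Re = VD/ν = 1.21·0.05850/9.13×10^-4 = 77.5 → laminar (Re < 2300)
f = 64/Re = 0.8255
h_f = f(L/D)V²/(2g) = 0.8255·(33.7/0.05850)·1.21²/(2·9.81) = 35.49 m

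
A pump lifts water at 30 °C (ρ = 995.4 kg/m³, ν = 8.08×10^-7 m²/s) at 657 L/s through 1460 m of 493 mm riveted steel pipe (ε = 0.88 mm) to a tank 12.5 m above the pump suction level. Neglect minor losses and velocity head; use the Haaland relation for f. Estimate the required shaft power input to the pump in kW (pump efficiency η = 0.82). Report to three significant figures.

P_shaft ≈ 418 kW

V = 4Q/(πD²) = 3.442 m/s; Re = 2.10×10^6; ε/D = 0.00178; f = 0.02286
h_f = f(L/D)V²/2g = 40.87 m
Total head H = z + h_f = 12.5 + 40.87 = 53.37 m
P_hyd = ρgQH = 995.4·9.81·0.657·53.37 = 342.4 kW
P_shaft = P_hyd/η = 342.4/0.82 = 417.6 kW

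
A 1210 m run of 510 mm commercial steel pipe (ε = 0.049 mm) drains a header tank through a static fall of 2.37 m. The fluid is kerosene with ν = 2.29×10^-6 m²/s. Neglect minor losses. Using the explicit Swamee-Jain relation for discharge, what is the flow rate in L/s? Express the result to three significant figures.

Swamee-Jain (Type II): Q = -0.965·√(gD⁵h_f/L)·ln[ε/(3.7D) + √(3.17ν²L/(gD³h_f))]
√(gD⁵h_f/L) = √(9.81·0.510⁵·2.37/1210) = 0.02575
ε/(3.7D) = 2.60×10^-5; √(3.17ν²L/(gD³h_f)) = 8.08×10^-5
Q = -0.965·0.02575·ln(1.067×10^-4) = 0.2272 m³/s
Check: V = 1.11 m/s, Re = 2.48×10^5, f = 0.01583, h_f = 2.37 m ≈ 2.37 m ✓

Q ≈ 227 L/s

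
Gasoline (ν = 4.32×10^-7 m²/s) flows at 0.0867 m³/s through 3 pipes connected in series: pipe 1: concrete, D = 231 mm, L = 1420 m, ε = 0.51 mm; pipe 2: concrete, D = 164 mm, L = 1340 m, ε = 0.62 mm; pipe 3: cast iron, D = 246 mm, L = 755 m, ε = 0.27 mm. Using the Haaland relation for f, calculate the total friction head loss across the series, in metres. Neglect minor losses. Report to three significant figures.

H ≈ 240 m

Pipe 1: V = 2.069 m/s, Re = 1.11×10^6, ε/D = 0.00221, f = 0.02423, h_1 = f(L/D)V²/2g = 32.49 m
Pipe 2: V = 4.104 m/s, Re = 1.56×10^6, ε/D = 0.00378, f = 0.02808, h_2 = f(L/D)V²/2g = 197.0 m
Pipe 3: V = 1.824 m/s, Re = 1.04×10^6, ε/D = 0.00110, f = 0.02037, h_3 = f(L/D)V²/2g = 10.60 m
Series → Q common, losses add: H = Σh = 240.1 m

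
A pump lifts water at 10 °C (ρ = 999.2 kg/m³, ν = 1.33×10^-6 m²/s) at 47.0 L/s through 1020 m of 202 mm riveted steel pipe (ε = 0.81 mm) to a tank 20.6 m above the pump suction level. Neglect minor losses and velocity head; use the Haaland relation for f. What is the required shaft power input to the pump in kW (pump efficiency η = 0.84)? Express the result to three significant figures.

P_shaft ≈ 20.1 kW

V = 4Q/(πD²) = 1.467 m/s; Re = 2.23×10^5; ε/D = 0.00401; f = 0.02894
h_f = f(L/D)V²/2g = 16.02 m
Total head H = z + h_f = 20.6 + 16.02 = 36.62 m
P_hyd = ρgQH = 999.2·9.81·0.0470·36.62 = 16.87 kW
P_shaft = P_hyd/η = 16.87/0.84 = 20.08 kW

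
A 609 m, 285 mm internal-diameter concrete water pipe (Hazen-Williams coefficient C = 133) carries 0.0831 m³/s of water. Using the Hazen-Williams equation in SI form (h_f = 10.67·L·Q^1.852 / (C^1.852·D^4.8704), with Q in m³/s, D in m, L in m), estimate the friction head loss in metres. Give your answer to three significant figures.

h_f ≈ 3.42 m

h_f = 10.67·609·0.0831^1.852 / (133^1.852·0.285^4.8704) = 3.417 m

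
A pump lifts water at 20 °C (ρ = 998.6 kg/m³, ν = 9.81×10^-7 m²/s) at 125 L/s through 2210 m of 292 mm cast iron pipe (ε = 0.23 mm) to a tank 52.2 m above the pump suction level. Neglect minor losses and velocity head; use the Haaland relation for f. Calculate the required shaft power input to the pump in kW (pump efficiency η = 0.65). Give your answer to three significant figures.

P_shaft ≈ 147 kW

V = 4Q/(πD²) = 1.867 m/s; Re = 5.56×10^5; ε/D = 7.88×10^-4; f = 0.01914
h_f = f(L/D)V²/2g = 25.72 m
Total head H = z + h_f = 52.2 + 25.72 = 77.92 m
P_hyd = ρgQH = 998.6·9.81·0.125·77.92 = 95.42 kW
P_shaft = P_hyd/η = 95.42/0.65 = 146.8 kW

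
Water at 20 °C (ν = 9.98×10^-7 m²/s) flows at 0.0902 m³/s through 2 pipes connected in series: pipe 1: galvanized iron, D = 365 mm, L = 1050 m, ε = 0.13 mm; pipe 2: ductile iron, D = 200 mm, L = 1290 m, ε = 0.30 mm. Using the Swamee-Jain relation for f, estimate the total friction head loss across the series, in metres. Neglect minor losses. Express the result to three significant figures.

H ≈ 62.1 m

Pipe 1: V = 0.8620 m/s, Re = 3.15×10^5, ε/D = 3.56×10^-4, f = 0.01737, h_1 = f(L/D)V²/2g = 1.893 m
Pipe 2: V = 2.871 m/s, Re = 5.75×10^5, ε/D = 0.00150, f = 0.02223, h_2 = f(L/D)V²/2g = 60.24 m
Series → Q common, losses add: H = Σh = 62.13 m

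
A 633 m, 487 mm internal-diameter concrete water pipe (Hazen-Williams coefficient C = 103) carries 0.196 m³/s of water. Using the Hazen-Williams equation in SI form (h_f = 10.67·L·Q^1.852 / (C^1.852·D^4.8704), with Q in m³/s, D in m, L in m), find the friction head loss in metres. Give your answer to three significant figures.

h_f ≈ 2.06 m

h_f = 10.67·633·0.196^1.852 / (103^1.852·0.487^4.8704) = 2.055 m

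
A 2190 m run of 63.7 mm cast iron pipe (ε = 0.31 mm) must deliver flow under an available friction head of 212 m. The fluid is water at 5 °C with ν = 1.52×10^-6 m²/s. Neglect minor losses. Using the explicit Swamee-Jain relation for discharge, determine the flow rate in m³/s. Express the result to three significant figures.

Swamee-Jain (Type II): Q = -0.965·√(gD⁵h_f/L)·ln[ε/(3.7D) + √(3.17ν²L/(gD³h_f))]
√(gD⁵h_f/L) = √(9.81·0.0637⁵·212/2190) = 9.980×10^-4
ε/(3.7D) = 0.00132; √(3.17ν²L/(gD³h_f)) = 1.73×10^-4
Q = -0.965·9.980×10^-4·ln(0.001488) = 0.006270 m³/s
Check: V = 1.97 m/s, Re = 8.24×10^4, f = 0.03155, h_f = 214 m ≈ 212 m ✓

Q ≈ 0.00627 m³/s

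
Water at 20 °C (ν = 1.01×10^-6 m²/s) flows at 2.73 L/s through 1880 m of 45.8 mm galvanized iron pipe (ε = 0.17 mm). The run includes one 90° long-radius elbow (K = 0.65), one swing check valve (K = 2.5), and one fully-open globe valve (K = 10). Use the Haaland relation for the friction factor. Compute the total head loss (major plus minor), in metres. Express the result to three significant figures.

H_L ≈ 170 m

V = 4Q/(πD²) = 1.657 m/s; V²/2g = 0.1400 m
Re = 7.51×10^4, ε/D = 0.00371 → f = 0.02920 (Haaland)
Major: h_f = f(L/D)·V²/2g = 0.02920·41048·0.1400 = 167.8 m
Minor: ΣK = 13.2; h_m = ΣK·V²/2g = 1.840 m
Total H_L = 167.8 + 1.840 = 169.6 m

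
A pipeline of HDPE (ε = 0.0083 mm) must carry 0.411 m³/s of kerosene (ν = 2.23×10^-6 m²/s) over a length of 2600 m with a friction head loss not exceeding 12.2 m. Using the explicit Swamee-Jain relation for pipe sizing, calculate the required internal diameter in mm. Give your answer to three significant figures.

Swamee-Jain (Type III): D = 0.66·[ε^1.25·(LQ²/(gh_f))^4.75 + ν·Q^9.4·(L/(gh_f))^5.2]^0.04
LQ²/(gh_f) = 3.670; L/(gh_f) = 21.72
Term 1 = ε^1.25·(…)^4.75 = 2.14×10^-4; Term 2 = ν·Q^9.4·(…)^5.2 = 0.00468
D = 0.66·(2.14×10^-4 + 0.00468)^0.04 = 0.5335 m = 534 mm
Check: V = 1.84 m/s, Re = 4.40×10^5, f = 0.01363, h_f = 11.4 m ≈ 12.2 m ✓

D ≈ 534 mm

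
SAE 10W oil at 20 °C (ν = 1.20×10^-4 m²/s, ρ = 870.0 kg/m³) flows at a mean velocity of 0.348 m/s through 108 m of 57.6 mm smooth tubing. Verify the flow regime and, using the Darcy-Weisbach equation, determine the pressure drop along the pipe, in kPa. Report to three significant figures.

Re = VD/ν = 0.348·0.05760/1.20×10^-4 = 167 → laminar (Re < 2300)
f = 64/Re = 0.3831
h_f = f(L/D)V²/(2g) = 0.3831·(108/0.05760)·0.348²/(2·9.81) = 4.434 m
Δp = ρg·h_f = 870.0·9.81·4.434 = 37.85 kPa

Δp ≈ 37.8 kPa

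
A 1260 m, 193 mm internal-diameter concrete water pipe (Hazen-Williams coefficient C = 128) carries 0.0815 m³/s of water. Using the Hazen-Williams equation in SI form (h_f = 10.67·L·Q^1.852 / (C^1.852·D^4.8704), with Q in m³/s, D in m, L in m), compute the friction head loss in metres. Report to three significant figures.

h_f = 10.67·1260·0.0815^1.852 / (128^1.852·0.193^4.8704) = 48.87 m

h_f ≈ 48.9 m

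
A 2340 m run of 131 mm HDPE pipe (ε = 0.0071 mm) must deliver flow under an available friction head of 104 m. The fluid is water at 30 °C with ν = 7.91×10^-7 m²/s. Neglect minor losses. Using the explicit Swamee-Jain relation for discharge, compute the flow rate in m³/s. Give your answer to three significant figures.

Swamee-Jain (Type II): Q = -0.965·√(gD⁵h_f/L)·ln[ε/(3.7D) + √(3.17ν²L/(gD³h_f))]
√(gD⁵h_f/L) = √(9.81·0.131⁵·104/2340) = 0.004101
ε/(3.7D) = 1.46×10^-5; √(3.17ν²L/(gD³h_f)) = 4.50×10^-5
Q = -0.965·0.004101·ln(5.963×10^-5) = 0.03850 m³/s
Check: V = 2.86 m/s, Re = 4.73×10^5, f = 0.01400, h_f = 104 m ≈ 104 m ✓

Q ≈ 0.0385 m³/s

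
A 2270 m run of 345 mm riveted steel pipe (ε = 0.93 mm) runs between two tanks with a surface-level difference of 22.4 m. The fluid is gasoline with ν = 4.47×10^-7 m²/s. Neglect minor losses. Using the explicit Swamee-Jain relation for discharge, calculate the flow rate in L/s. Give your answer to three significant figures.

Q ≈ 151 L/s

Swamee-Jain (Type II): Q = -0.965·√(gD⁵h_f/L)·ln[ε/(3.7D) + √(3.17ν²L/(gD³h_f))]
√(gD⁵h_f/L) = √(9.81·0.345⁵·22.4/2270) = 0.02175
ε/(3.7D) = 7.29×10^-4; √(3.17ν²L/(gD³h_f)) = 1.26×10^-5
Q = -0.965·0.02175·ln(7.412×10^-4) = 0.1513 m³/s
Check: V = 1.62 m/s, Re = 1.25×10^6, f = 0.02557, h_f = 22.5 m ≈ 22.4 m ✓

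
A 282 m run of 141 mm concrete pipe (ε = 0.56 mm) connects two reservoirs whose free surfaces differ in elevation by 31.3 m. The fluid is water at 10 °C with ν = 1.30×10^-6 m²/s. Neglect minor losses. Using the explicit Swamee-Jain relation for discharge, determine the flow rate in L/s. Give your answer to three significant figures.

Swamee-Jain (Type II): Q = -0.965·√(gD⁵h_f/L)·ln[ε/(3.7D) + √(3.17ν²L/(gD³h_f))]
√(gD⁵h_f/L) = √(9.81·0.141⁵·31.3/282) = 0.007790
ε/(3.7D) = 0.00107; √(3.17ν²L/(gD³h_f)) = 4.19×10^-5
Q = -0.965·0.007790·ln(0.001115) = 0.05111 m³/s
Check: V = 3.27 m/s, Re = 3.55×10^5, f = 0.02880, h_f = 31.4 m ≈ 31.3 m ✓

Q ≈ 51.1 L/s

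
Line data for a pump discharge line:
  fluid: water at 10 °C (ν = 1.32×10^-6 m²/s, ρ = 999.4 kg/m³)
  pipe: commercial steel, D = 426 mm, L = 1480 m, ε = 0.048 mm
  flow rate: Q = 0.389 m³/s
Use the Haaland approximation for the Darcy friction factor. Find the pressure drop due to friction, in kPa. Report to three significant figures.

V = 4Q/(πD²) = 4·0.389/(π·0.426²) = 2.729 m/s
Re = VD/ν = 2.729·0.426/1.32×10^-6 = 8.81×10^5 → turbulent
ε/D = 0.048/426 = 1.13×10^-4
Haaland: f = 0.01364
h_f = f(L/D)V²/(2g) = 0.01364·(1480/0.426)·2.729²/(2·9.81) = 18.00 m
Δp = ρg·h_f = 999.4·9.81·18.00 = 176.4 kPa

Δp ≈ 176 kPa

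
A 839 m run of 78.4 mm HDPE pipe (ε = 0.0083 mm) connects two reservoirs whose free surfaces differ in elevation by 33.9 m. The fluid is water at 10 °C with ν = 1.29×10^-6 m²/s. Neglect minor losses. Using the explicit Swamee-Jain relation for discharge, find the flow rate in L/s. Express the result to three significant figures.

Swamee-Jain (Type II): Q = -0.965·√(gD⁵h_f/L)·ln[ε/(3.7D) + √(3.17ν²L/(gD³h_f))]
√(gD⁵h_f/L) = √(9.81·0.0784⁵·33.9/839) = 0.001084
ε/(3.7D) = 2.86×10^-5; √(3.17ν²L/(gD³h_f)) = 1.66×10^-4
Q = -0.965·0.001084·ln(1.948×10^-4) = 0.008933 m³/s
Check: V = 1.85 m/s, Re = 1.12×10^5, f = 0.01810, h_f = 33.8 m ≈ 33.9 m ✓

Q ≈ 8.93 L/s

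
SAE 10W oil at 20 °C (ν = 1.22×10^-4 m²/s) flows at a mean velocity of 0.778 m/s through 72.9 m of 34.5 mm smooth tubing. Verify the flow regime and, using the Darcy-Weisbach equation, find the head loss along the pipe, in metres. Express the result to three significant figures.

Re = VD/ν = 0.778·0.03450/1.22×10^-4 = 220 → laminar (Re < 2300)
f = 64/Re = 0.2909
h_f = f(L/D)V²/(2g) = 0.2909·(72.9/0.03450)·0.778²/(2·9.81) = 18.96 m

h_f ≈ 19.0 m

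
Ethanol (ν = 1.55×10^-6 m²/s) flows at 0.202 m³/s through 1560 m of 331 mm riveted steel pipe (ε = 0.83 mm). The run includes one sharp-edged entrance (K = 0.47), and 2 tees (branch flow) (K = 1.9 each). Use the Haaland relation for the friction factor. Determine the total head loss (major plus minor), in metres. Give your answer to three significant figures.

V = 4Q/(πD²) = 2.347 m/s; V²/2g = 0.2809 m
Re = 5.01×10^5, ε/D = 0.00251 → f = 0.02522 (Haaland)
Major: h_f = f(L/D)·V²/2g = 0.02522·4713·0.2809 = 33.39 m
Minor: ΣK = 4.27; h_m = ΣK·V²/2g = 1.199 m
Total H_L = 33.39 + 1.199 = 34.58 m

H_L ≈ 34.6 m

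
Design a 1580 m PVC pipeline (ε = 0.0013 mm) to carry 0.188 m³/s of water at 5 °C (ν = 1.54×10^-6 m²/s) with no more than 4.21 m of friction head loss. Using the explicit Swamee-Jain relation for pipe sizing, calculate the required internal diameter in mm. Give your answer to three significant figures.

D ≈ 440 mm

Swamee-Jain (Type III): D = 0.66·[ε^1.25·(LQ²/(gh_f))^4.75 + ν·Q^9.4·(L/(gh_f))^5.2]^0.04
LQ²/(gh_f) = 1.352; L/(gh_f) = 38.26
Term 1 = ε^1.25·(…)^4.75 = 1.84×10^-7; Term 2 = ν·Q^9.4·(…)^5.2 = 3.93×10^-5
D = 0.66·(1.84×10^-7 + 3.93×10^-5)^0.04 = 0.4400 m = 440 mm
Check: V = 1.24 m/s, Re = 3.53×10^5, f = 0.01398, h_f = 3.91 m ≈ 4.21 m ✓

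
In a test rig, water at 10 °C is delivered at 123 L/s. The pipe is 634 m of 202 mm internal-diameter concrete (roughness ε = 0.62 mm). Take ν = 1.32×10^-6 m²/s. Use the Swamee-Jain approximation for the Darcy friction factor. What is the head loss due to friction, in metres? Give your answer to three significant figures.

V = 4Q/(πD²) = 4·0.123/(π·0.202²) = 3.838 m/s
Re = VD/ν = 3.838·0.202/1.32×10^-6 = 5.87×10^5 → turbulent
ε/D = 0.62/202 = 0.00307
Swamee-Jain: f = 0.02666
h_f = f(L/D)V²/(2g) = 0.02666·(634/0.202)·3.838²/(2·9.81) = 62.82 m

h_f ≈ 62.8 m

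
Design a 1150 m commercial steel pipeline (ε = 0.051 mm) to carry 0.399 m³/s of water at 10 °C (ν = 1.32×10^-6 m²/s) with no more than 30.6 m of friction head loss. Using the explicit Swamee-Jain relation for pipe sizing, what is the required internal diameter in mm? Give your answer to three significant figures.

Swamee-Jain (Type III): D = 0.66·[ε^1.25·(LQ²/(gh_f))^4.75 + ν·Q^9.4·(L/(gh_f))^5.2]^0.04
LQ²/(gh_f) = 0.6099; L/(gh_f) = 3.831
Term 1 = ε^1.25·(…)^4.75 = 4.12×10^-7; Term 2 = ν·Q^9.4·(…)^5.2 = 2.53×10^-7
D = 0.66·(4.12×10^-7 + 2.53×10^-7)^0.04 = 0.3736 m = 374 mm
Check: V = 3.64 m/s, Re = 1.03×10^6, f = 0.01398, h_f = 29.1 m ≈ 30.6 m ✓

D ≈ 374 mm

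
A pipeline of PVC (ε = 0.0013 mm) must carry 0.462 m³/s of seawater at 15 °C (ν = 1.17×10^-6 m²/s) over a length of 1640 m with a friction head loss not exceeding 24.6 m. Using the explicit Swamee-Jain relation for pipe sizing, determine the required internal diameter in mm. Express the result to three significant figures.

D ≈ 426 mm

Swamee-Jain (Type III): D = 0.66·[ε^1.25·(LQ²/(gh_f))^4.75 + ν·Q^9.4·(L/(gh_f))^5.2]^0.04
LQ²/(gh_f) = 1.451; L/(gh_f) = 6.796
Term 1 = ε^1.25·(…)^4.75 = 2.57×10^-7; Term 2 = ν·Q^9.4·(…)^5.2 = 1.75×10^-5
D = 0.66·(2.57×10^-7 + 1.75×10^-5)^0.04 = 0.4261 m = 426 mm
Check: V = 3.24 m/s, Re = 1.18×10^6, f = 0.01138, h_f = 23.4 m ≈ 24.6 m ✓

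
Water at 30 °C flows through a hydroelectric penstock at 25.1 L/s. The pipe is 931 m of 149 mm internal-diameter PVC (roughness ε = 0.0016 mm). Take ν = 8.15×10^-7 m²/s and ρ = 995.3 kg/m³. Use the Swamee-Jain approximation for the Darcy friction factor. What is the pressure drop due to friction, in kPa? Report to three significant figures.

Δp ≈ 95.7 kPa

V = 4Q/(πD²) = 4·0.0251/(π·0.149²) = 1.439 m/s
Re = VD/ν = 1.439·0.149/8.15×10^-7 = 2.63×10^5 → turbulent
ε/D = 0.0016/149 = 1.07×10^-5
Swamee-Jain: f = 0.01485
h_f = f(L/D)V²/(2g) = 0.01485·(931/0.149)·1.439²/(2·9.81) = 9.800 m
Δp = ρg·h_f = 995.3·9.81·9.800 = 95.68 kPa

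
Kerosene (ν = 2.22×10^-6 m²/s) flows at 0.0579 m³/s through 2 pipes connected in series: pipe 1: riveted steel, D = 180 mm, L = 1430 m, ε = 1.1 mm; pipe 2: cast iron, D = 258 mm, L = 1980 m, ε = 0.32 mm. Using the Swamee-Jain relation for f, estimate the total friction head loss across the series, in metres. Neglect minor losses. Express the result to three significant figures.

Pipe 1: V = 2.275 m/s, Re = 1.84×10^5, ε/D = 0.00611, f = 0.03293, h_1 = f(L/D)V²/2g = 69.03 m
Pipe 2: V = 1.108 m/s, Re = 1.29×10^5, ε/D = 0.00124, f = 0.02270, h_2 = f(L/D)V²/2g = 10.89 m
Series → Q common, losses add: H = Σh = 79.92 m

H ≈ 79.9 m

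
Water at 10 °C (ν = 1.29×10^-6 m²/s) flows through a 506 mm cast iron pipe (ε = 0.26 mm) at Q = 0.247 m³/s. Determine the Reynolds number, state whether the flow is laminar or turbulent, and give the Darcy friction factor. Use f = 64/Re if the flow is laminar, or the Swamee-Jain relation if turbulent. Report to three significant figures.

V = 4Q/(πD²) = 1.228 m/s
Re = VD/ν = 1.228·0.506/1.29×10^-6 = 4.82×10^5
Re > 4000 → turbulent; ε/D = 5.14×10^-4
Swamee-Jain: f = 0.01790

Re ≈ 4.82×10^5; turbulent; f ≈ 0.0179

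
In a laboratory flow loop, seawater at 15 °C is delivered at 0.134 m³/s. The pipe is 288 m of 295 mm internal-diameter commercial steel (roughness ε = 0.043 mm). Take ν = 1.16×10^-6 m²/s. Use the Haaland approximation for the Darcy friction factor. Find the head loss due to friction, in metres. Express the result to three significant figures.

h_f ≈ 2.82 m

V = 4Q/(πD²) = 4·0.134/(π·0.295²) = 1.961 m/s
Re = VD/ν = 1.961·0.295/1.16×10^-6 = 4.99×10^5 → turbulent
ε/D = 0.043/295 = 1.46×10^-4
Haaland: f = 0.01476
h_f = f(L/D)V²/(2g) = 0.01476·(288/0.295)·1.961²/(2·9.81) = 2.823 m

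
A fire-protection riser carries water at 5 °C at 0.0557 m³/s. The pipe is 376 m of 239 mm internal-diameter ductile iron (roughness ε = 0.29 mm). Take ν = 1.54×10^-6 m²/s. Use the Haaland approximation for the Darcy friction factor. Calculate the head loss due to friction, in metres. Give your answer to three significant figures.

V = 4Q/(πD²) = 4·0.0557/(π·0.239²) = 1.242 m/s
Re = VD/ν = 1.242·0.239/1.54×10^-6 = 1.93×10^5 → turbulent
ε/D = 0.29/239 = 0.00121
Haaland: f = 0.02176
h_f = f(L/D)V²/(2g) = 0.02176·(376/0.239)·1.242²/(2·9.81) = 2.690 m

h_f ≈ 2.69 m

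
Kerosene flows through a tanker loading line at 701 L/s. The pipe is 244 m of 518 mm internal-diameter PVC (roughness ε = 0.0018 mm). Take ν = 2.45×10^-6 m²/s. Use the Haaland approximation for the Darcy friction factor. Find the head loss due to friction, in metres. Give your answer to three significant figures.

V = 4Q/(πD²) = 4·0.701/(π·0.518²) = 3.326 m/s
Re = VD/ν = 3.326·0.518/2.45×10^-6 = 7.03×10^5 → turbulent
ε/D = 0.0018/518 = 3.47×10^-6
Haaland: f = 0.01235
h_f = f(L/D)V²/(2g) = 0.01235·(244/0.518)·3.326²/(2·9.81) = 3.280 m

h_f ≈ 3.28 m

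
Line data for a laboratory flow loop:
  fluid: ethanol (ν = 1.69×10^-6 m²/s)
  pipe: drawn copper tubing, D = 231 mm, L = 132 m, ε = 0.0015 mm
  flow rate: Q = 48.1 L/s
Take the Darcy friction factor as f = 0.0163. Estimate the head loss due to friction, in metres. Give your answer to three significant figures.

V = 4Q/(πD²) = 4·0.0481/(π·0.231²) = 1.148 m/s
h_f = f(L/D)V²/(2g) = 0.01630·(132/0.231)·1.148²/(2·9.81) = 0.6253 m

h_f ≈ 0.625 m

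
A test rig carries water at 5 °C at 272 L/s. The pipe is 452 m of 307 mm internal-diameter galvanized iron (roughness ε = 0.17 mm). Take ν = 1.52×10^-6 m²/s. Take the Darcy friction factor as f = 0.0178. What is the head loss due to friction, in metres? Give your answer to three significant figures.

h_f ≈ 18.0 m

V = 4Q/(πD²) = 4·0.272/(π·0.307²) = 3.675 m/s
h_f = f(L/D)V²/(2g) = 0.01780·(452/0.307)·3.675²/(2·9.81) = 18.04 m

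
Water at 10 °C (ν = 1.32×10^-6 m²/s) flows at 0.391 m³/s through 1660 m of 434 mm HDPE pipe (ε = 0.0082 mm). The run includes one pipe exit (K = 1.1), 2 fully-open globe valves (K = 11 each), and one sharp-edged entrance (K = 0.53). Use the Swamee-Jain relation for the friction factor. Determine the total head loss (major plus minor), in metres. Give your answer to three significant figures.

H_L ≈ 25.2 m

V = 4Q/(πD²) = 2.643 m/s; V²/2g = 0.3561 m
Re = 8.69×10^5, ε/D = 1.89×10^-5 → f = 0.01230 (Swamee-Jain)
Major: h_f = f(L/D)·V²/2g = 0.01230·3825·0.3561 = 16.75 m
Minor: ΣK = 23.6; h_m = ΣK·V²/2g = 8.414 m
Total H_L = 16.75 + 8.414 = 25.17 m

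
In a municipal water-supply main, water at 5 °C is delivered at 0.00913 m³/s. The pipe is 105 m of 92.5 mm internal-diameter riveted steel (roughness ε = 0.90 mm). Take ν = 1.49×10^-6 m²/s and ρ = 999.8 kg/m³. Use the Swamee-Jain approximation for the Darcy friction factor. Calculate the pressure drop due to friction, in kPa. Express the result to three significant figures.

Δp ≈ 40.4 kPa

V = 4Q/(πD²) = 4·0.00913/(π·0.0925²) = 1.359 m/s
Re = VD/ν = 1.359·0.0925/1.49×10^-6 = 8.43×10^4 → turbulent
ε/D = 0.90/92.5 = 0.00973
Swamee-Jain: f = 0.03855
h_f = f(L/D)V²/(2g) = 0.03855·(105/0.0925)·1.359²/(2·9.81) = 4.117 m
Δp = ρg·h_f = 999.8·9.81·4.117 = 40.38 kPa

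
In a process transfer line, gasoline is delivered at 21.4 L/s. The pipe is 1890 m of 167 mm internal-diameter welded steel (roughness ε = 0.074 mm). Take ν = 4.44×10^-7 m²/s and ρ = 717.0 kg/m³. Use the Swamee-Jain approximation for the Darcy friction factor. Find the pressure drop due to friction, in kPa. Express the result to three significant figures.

Δp ≈ 68.7 kPa

V = 4Q/(πD²) = 4·0.0214/(π·0.167²) = 0.9770 m/s
Re = VD/ν = 0.9770·0.167/4.44×10^-7 = 3.67×10^5 → turbulent
ε/D = 0.074/167 = 4.43×10^-4
Swamee-Jain: f = 0.01774
h_f = f(L/D)V²/(2g) = 0.01774·(1890/0.167)·0.9770²/(2·9.81) = 9.765 m
Δp = ρg·h_f = 717.0·9.81·9.765 = 68.69 kPa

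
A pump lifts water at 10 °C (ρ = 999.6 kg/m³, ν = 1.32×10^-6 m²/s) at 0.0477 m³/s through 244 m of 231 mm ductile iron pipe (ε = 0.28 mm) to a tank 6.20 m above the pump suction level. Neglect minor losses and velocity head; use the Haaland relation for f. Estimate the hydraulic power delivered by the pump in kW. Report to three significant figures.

V = 4Q/(πD²) = 1.138 m/s; Re = 1.99×10^5; ε/D = 0.00121; f = 0.02173
h_f = f(L/D)V²/2g = 1.515 m
Total head H = z + h_f = 6.20 + 1.515 = 7.715 m
P_hyd = ρgQH = 999.6·9.81·0.0477·7.715 = 3.609 kW

P_hyd ≈ 3.61 kW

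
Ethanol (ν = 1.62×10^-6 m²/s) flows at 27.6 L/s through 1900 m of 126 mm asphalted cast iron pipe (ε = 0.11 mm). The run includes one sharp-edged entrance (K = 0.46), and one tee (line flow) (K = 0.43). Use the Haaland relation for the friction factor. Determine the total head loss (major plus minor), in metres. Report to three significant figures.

V = 4Q/(πD²) = 2.213 m/s; V²/2g = 0.2497 m
Re = 1.72×10^5, ε/D = 8.73×10^-4 → f = 0.02059 (Haaland)
Major: h_f = f(L/D)·V²/2g = 0.02059·15079·0.2497 = 77.52 m
Minor: ΣK = 0.890; h_m = ΣK·V²/2g = 0.2223 m
Total H_L = 77.52 + 0.2223 = 77.74 m

H_L ≈ 77.7 m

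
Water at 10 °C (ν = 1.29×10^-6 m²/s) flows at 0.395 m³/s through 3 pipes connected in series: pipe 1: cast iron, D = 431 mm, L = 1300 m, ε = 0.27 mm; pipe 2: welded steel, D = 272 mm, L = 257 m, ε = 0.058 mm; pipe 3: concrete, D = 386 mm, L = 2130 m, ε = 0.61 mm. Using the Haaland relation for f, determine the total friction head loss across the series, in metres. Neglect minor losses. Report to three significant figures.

Pipe 1: V = 2.707 m/s, Re = 9.05×10^5, ε/D = 6.26×10^-4, f = 0.01802, h_1 = f(L/D)V²/2g = 20.31 m
Pipe 2: V = 6.798 m/s, Re = 1.43×10^6, ε/D = 2.13×10^-4, f = 0.01452, h_2 = f(L/D)V²/2g = 32.31 m
Pipe 3: V = 3.375 m/s, Re = 1.01×10^6, ε/D = 0.00158, f = 0.02225, h_3 = f(L/D)V²/2g = 71.31 m
Series → Q common, losses add: H = Σh = 123.9 m

H ≈ 124 m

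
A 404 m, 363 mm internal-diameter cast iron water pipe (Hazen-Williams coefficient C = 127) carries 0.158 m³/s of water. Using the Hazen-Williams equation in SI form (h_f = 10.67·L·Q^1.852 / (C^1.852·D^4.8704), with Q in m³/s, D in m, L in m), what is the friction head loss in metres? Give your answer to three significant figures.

h_f = 10.67·404·0.158^1.852 / (127^1.852·0.363^4.8704) = 2.498 m

h_f ≈ 2.50 m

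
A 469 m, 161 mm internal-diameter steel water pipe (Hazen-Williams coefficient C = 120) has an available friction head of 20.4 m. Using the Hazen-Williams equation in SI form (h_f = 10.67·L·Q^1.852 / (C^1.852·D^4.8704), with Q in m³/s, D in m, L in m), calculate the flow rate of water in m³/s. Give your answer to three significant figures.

Rearranging: Q = [h_f·C^1.852·D^4.8704 / (10.67·L)]^(1/1.852)
Q = [20.4·120^1.852·0.161^4.8704 / (10.67·469)]^0.540 = 0.05046 m³/s

Q ≈ 0.0505 m³/s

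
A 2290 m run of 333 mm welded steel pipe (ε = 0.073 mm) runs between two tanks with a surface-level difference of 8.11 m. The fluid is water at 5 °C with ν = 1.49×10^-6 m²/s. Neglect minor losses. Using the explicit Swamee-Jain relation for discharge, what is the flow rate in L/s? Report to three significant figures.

Q ≈ 103 L/s

Swamee-Jain (Type II): Q = -0.965·√(gD⁵h_f/L)·ln[ε/(3.7D) + √(3.17ν²L/(gD³h_f))]
√(gD⁵h_f/L) = √(9.81·0.333⁵·8.11/2290) = 0.01193
ε/(3.7D) = 5.92×10^-5; √(3.17ν²L/(gD³h_f)) = 7.41×10^-5
Q = -0.965·0.01193·ln(1.333×10^-4) = 0.1027 m³/s
Check: V = 1.18 m/s, Re = 2.64×10^5, f = 0.01670, h_f = 8.14 m ≈ 8.11 m ✓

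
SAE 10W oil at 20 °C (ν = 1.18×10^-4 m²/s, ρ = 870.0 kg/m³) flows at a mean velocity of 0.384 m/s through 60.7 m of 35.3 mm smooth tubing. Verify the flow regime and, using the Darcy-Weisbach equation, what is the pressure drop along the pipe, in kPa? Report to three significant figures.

Re = VD/ν = 0.384·0.03530/1.18×10^-4 = 115 → laminar (Re < 2300)
f = 64/Re = 0.5571
h_f = f(L/D)V²/(2g) = 0.5571·(60.7/0.03530)·0.384²/(2·9.81) = 7.200 m
Δp = ρg·h_f = 870.0·9.81·7.200 = 61.45 kPa

Δp ≈ 61.4 kPa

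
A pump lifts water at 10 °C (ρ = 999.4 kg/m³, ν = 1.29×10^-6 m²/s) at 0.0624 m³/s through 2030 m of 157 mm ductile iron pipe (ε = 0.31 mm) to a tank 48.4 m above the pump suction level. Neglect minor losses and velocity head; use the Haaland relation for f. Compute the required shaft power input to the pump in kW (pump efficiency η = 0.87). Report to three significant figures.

V = 4Q/(πD²) = 3.223 m/s; Re = 3.92×10^5; ε/D = 0.00197; f = 0.02380
h_f = f(L/D)V²/2g = 163.0 m
Total head H = z + h_f = 48.4 + 163.0 = 211.4 m
P_hyd = ρgQH = 999.4·9.81·0.0624·211.4 = 129.3 kW
P_shaft = P_hyd/η = 129.3/0.87 = 148.6 kW

P_shaft ≈ 149 kW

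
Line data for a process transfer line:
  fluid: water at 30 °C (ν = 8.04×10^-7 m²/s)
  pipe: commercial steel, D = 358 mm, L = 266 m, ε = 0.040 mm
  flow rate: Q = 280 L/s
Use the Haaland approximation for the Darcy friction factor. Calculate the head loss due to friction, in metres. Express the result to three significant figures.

V = 4Q/(πD²) = 4·0.280/(π·0.358²) = 2.782 m/s
Re = VD/ν = 2.782·0.358/8.04×10^-7 = 1.24×10^6 → turbulent
ε/D = 0.040/358 = 1.12×10^-4
Haaland: f = 0.01329
h_f = f(L/D)V²/(2g) = 0.01329·(266/0.358)·2.782²/(2·9.81) = 3.895 m

h_f ≈ 3.89 m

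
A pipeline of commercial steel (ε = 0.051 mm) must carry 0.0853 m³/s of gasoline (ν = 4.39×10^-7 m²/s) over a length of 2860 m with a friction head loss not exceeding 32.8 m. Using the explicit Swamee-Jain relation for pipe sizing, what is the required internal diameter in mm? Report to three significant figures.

D ≈ 242 mm

Swamee-Jain (Type III): D = 0.66·[ε^1.25·(LQ²/(gh_f))^4.75 + ν·Q^9.4·(L/(gh_f))^5.2]^0.04
LQ²/(gh_f) = 0.06467; L/(gh_f) = 8.888
Term 1 = ε^1.25·(…)^4.75 = 9.67×10^-12; Term 2 = ν·Q^9.4·(…)^5.2 = 3.37×10^-12
D = 0.66·(9.67×10^-12 + 3.37×10^-12)^0.04 = 0.2422 m = 242 mm
Check: V = 1.85 m/s, Re = 1.02×10^6, f = 0.01487, h_f = 30.7 m ≈ 32.8 m ✓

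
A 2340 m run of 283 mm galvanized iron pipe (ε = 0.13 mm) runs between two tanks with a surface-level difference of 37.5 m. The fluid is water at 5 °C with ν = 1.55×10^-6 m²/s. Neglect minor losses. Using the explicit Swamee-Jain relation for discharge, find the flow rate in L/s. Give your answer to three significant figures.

Q ≈ 141 L/s

Swamee-Jain (Type II): Q = -0.965·√(gD⁵h_f/L)·ln[ε/(3.7D) + √(3.17ν²L/(gD³h_f))]
√(gD⁵h_f/L) = √(9.81·0.283⁵·37.5/2340) = 0.01689
ε/(3.7D) = 1.24×10^-4; √(3.17ν²L/(gD³h_f)) = 4.62×10^-5
Q = -0.965·0.01689·ln(1.704×10^-4) = 0.1415 m³/s
Check: V = 2.25 m/s, Re = 4.11×10^5, f = 0.01771, h_f = 37.8 m ≈ 37.5 m ✓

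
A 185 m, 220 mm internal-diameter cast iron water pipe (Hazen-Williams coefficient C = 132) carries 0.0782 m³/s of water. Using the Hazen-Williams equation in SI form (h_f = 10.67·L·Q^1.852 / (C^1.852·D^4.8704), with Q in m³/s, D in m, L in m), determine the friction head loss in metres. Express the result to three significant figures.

h_f ≈ 3.32 m

h_f = 10.67·185·0.0782^1.852 / (132^1.852·0.220^4.8704) = 3.318 m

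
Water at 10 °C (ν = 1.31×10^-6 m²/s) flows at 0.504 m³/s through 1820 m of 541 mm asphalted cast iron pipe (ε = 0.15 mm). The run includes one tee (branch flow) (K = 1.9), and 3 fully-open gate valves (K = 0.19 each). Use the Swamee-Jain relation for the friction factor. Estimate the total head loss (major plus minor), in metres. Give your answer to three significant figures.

H_L ≈ 13.5 m

V = 4Q/(πD²) = 2.193 m/s; V²/2g = 0.2450 m
Re = 9.05×10^5, ε/D = 2.77×10^-4 → f = 0.01562 (Swamee-Jain)
Major: h_f = f(L/D)·V²/2g = 0.01562·3364·0.2450 = 12.88 m
Minor: ΣK = 2.47; h_m = ΣK·V²/2g = 0.6052 m
Total H_L = 12.88 + 0.6052 = 13.48 m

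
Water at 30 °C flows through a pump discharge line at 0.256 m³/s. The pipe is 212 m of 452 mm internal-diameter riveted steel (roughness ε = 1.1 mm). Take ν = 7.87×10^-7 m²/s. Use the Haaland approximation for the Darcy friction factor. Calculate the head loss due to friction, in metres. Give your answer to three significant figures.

h_f ≈ 1.51 m

V = 4Q/(πD²) = 4·0.256/(π·0.452²) = 1.595 m/s
Re = VD/ν = 1.595·0.452/7.87×10^-7 = 9.16×10^5 → turbulent
ε/D = 1.1/452 = 0.00243
Haaland: f = 0.02490
h_f = f(L/D)V²/(2g) = 0.02490·(212/0.452)·1.595²/(2·9.81) = 1.515 m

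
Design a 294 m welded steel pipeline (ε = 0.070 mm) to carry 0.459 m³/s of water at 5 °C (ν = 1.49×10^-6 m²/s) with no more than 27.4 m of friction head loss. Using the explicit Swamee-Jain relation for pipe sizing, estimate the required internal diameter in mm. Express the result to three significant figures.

Swamee-Jain (Type III): D = 0.66·[ε^1.25·(LQ²/(gh_f))^4.75 + ν·Q^9.4·(L/(gh_f))^5.2]^0.04
LQ²/(gh_f) = 0.2304; L/(gh_f) = 1.094
Term 1 = ε^1.25·(…)^4.75 = 6.00×10^-9; Term 2 = ν·Q^9.4·(…)^5.2 = 1.57×10^-9
D = 0.66·(6.00×10^-9 + 1.57×10^-9)^0.04 = 0.3124 m = 312 mm
Check: V = 5.99 m/s, Re = 1.26×10^6, f = 0.01486, h_f = 25.6 m ≈ 27.4 m ✓

D ≈ 312 mm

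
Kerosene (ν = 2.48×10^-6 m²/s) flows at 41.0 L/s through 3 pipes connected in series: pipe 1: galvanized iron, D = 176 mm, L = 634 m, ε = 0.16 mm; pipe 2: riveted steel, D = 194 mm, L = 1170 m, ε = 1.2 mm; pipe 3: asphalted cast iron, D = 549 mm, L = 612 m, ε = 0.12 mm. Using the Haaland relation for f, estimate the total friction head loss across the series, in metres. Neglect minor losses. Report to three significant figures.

H ≈ 30.8 m

Pipe 1: V = 1.685 m/s, Re = 1.20×10^5, ε/D = 9.09×10^-4, f = 0.02130, h_1 = f(L/D)V²/2g = 11.11 m
Pipe 2: V = 1.387 m/s, Re = 1.09×10^5, ε/D = 0.00619, f = 0.03318, h_2 = f(L/D)V²/2g = 19.62 m
Pipe 3: V = 0.1732 m/s, Re = 3.83×10^4, ε/D = 2.19×10^-4, f = 0.02256, h_3 = f(L/D)V²/2g = 0.03846 m
Series → Q common, losses add: H = Σh = 30.77 m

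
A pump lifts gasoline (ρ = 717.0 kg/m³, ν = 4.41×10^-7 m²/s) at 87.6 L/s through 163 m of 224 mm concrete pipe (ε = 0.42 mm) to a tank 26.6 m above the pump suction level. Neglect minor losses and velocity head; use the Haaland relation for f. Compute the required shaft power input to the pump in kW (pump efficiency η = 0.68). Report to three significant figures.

V = 4Q/(πD²) = 2.223 m/s; Re = 1.13×10^6; ε/D = 0.00187; f = 0.02322
h_f = f(L/D)V²/2g = 4.256 m
Total head H = z + h_f = 26.6 + 4.256 = 30.86 m
P_hyd = ρgQH = 717.0·9.81·0.0876·30.86 = 19.01 kW
P_shaft = P_hyd/η = 19.01/0.68 = 27.96 kW

P_shaft ≈ 28.0 kW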